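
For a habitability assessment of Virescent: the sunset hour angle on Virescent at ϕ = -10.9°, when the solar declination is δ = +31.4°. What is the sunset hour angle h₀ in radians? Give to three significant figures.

cos h₀ = −tan ϕ · tan δ = −tan(-10.9°) × tan(+31.400°) = 0.1175, so h₀ = 1.4530 rad = 83.25°.

h₀ = 1.45 rad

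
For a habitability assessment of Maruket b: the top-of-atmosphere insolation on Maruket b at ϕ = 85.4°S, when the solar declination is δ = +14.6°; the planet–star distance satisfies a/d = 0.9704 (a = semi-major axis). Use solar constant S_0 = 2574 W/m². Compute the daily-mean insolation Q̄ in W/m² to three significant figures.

Q̄ ≈ 0.00 W/m²

cos h₀ = −tan(-85.4°) tan(+14.600°) = 3.2375 ≥ 1 ⇒ polar night, h₀ = 0 and Q̄ = 0.
Inverse-square distance factor (a/d)² = 0.9704² = 0.941676.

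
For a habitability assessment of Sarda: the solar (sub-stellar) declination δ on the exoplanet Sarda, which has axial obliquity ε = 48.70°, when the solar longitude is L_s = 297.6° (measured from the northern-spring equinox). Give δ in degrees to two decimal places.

sin δ = sin ε · sin L_s = sin 48.70° × sin 297.6° = -0.665773.
δ = arcsin(-0.665773) = -41.74°.

δ = -41.74°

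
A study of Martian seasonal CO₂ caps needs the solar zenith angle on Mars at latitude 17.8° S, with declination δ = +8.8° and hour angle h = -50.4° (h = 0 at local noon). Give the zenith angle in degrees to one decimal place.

θ_z = 56.4°

cos θ_z = sin φ sin δ + cos φ cos δ cos h = -0.046767 + 0.599766 = 0.552999.
θ_z = arccos(0.552999) = 56.4°.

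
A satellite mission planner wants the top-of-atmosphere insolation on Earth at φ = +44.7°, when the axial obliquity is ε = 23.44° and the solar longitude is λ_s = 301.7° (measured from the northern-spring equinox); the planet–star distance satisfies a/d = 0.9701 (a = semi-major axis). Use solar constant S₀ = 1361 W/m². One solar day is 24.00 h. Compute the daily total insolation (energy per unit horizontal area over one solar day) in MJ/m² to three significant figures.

11.9 MJ/m²

Solar declination: sin δ = sin ε · sin λ_s = sin 23.44° × sin 301.7° = -0.33844, so δ = -19.782°.
cos H₀ = −tan(+44.7°) tan(-19.782°) = 0.3559, H₀ = 1.2069 rad.
Bracket: H₀ sin φ sin δ + cos φ cos δ sin H₀ = 1.2069×0.70339×-0.33844 + 0.71080×0.94099×0.93452 = -0.287309 + 0.625059 = 0.337750.
Inverse-square distance factor (a/d)² = 0.9701² = 0.941094.
Q̄ = (S₀/π) × 0.941094 × [bracket] = (1361/π) × 0.941094 × 0.337750 = 137.70 W/m².
Daily total = Q̄ × 24.00 h × 3600 s/h = 137.70 × 24.00 × 3600 / 10⁶ = 11.90 MJ/m².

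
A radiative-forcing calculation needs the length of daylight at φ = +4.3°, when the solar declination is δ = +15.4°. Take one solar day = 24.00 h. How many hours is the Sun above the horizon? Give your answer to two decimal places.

12.16 h

cos H₀ = −tan φ · tan δ = −tan(+4.3°) × tan(+15.400°) = -0.0207, so H₀ = 1.5915 rad = 91.19°.
Daylight = 2H₀/(2π) × 24.00 h = (1.5915/π) × 24.00 = 12.16 h.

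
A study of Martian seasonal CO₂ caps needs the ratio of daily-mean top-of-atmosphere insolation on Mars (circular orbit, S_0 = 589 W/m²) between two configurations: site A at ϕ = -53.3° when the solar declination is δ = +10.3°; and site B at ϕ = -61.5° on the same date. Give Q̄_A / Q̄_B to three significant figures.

— Configuration A (ϕ=-53.3°):
cos h₀ = −tan(-53.3°) tan(+10.300°) = 0.2438, h₀ = 1.3245 rad.
Bracket: h₀ sin ϕ sin δ + cos ϕ cos δ sin h₀ = 1.3245×-0.80178×0.17880 + 0.59763×0.98389×0.96982 = -0.189878 + 0.570256 = 0.380378.
Q̄ = (S_0/π) × [bracket] = (589/π) × 0.380378 = 71.315 W/m².
— Configuration B (ϕ=-61.5°):
cos h₀ = −tan(-61.5°) tan(+10.300°) = 0.3347, h₀ = 1.2295 rad.
Bracket: h₀ sin ϕ sin δ + cos ϕ cos δ sin h₀ = 1.2295×-0.87882×0.17880 + 0.47716×0.98389×0.94232 = -0.193195 + 0.442394 = 0.249199.
Q̄ = (S_0/π) × [bracket] = (589/π) × 0.249199 = 46.721 W/m².
Ratio Q̄_A / Q̄_B = 71.315 / 46.721 = 1.526.

Q̄_A / Q̄_B ≈ 1.53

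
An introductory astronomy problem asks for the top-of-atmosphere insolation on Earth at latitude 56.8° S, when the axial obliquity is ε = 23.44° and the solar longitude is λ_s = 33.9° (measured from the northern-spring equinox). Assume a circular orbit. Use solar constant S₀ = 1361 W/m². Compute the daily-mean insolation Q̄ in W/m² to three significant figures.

Q̄ ≈ 119 W/m²

Solar declination: sin δ = sin ε · sin λ_s = sin 23.44° × sin 33.9° = 0.22186, so δ = +12.819°.
cos H₀ = −tan(-56.8°) tan(+12.819°) = 0.3477, H₀ = 1.2157 rad.
Bracket: H₀ sin φ sin δ + cos φ cos δ sin H₀ = 1.2157×-0.83676×0.22186 + 0.54756×0.97508×0.93760 = -0.225687 + 0.500599 = 0.274912.
Q̄ = (S₀/π) × [bracket] = (1361/π) × 0.274912 = 119.1 W/m².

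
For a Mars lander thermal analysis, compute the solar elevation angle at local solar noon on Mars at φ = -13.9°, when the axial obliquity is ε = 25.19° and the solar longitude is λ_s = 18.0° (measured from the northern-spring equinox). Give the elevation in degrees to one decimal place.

68.5°

Solar declination: sin δ = sin ε · sin λ_s = sin 25.19° × sin 18.0° = 0.13152, so δ = +7.558°.
At local noon the hour angle is zero, so the zenith angle equals |φ − δ| = |-13.9° − (+7.558°)| = 21.458°.
Elevation = 90° − 21.458° = 68.5°.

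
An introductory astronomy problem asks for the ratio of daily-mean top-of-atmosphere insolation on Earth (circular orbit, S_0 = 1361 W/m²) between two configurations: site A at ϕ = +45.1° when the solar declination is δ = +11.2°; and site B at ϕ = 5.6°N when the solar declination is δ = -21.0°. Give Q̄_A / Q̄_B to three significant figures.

Q̄_A / Q̄_B ≈ 1.05

— Configuration A (ϕ=+45.1°):
cos h₀ = −tan(+45.1°) tan(+11.200°) = -0.1987, h₀ = 1.7708 rad.
Bracket: h₀ sin ϕ sin δ + cos ϕ cos δ sin h₀ = 1.7708×0.70834×0.19423 + 0.70587×0.98096×0.98006 = 0.243628 + 0.678623 = 0.922251.
Q̄ = (S_0/π) × [bracket] = (1361/π) × 0.922251 = 399.54 W/m².
— Configuration B (ϕ=+5.6°):
cos h₀ = −tan(+5.6°) tan(-21.000°) = 0.0376, h₀ = 1.5331 rad.
Bracket: h₀ sin ϕ sin δ + cos ϕ cos δ sin h₀ = 1.5331×0.09758×-0.35837 + 0.99523×0.93358×0.99929 = -0.053612 + 0.928467 = 0.874855.
Q̄ = (S_0/π) × [bracket] = (1361/π) × 0.874855 = 379.00 W/m².
Ratio Q̄_A / Q̄_B = 399.54 / 379.00 = 1.054.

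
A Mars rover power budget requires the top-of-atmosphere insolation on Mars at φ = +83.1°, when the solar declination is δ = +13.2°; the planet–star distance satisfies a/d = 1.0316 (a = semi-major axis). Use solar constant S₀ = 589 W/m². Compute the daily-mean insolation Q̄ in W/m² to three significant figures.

cos H₀ = −tan(+83.1°) tan(+13.200°) = -1.9382 ≤ −1 ⇒ polar day, H₀ = π.
Bracket: H₀ sin φ sin δ + cos φ cos δ sin H₀ = 3.1416×0.99276×0.22835 + 0.12014×0.97358×0.00000 = 0.712190 + 0.000000 = 0.712190.
Inverse-square distance factor (a/d)² = 1.0316² = 1.064199.
Q̄ = (S₀/π) × 1.064199 × [bracket] = (589/π) × 1.064199 × 0.712190 = 142.1 W/m².

Q̄ ≈ 142 W/m²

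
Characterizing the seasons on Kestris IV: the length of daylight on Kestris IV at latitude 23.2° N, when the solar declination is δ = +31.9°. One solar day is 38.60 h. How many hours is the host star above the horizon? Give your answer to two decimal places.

cos h₀ = −tan ϕ · tan δ = −tan(+23.2°) × tan(+31.900°) = -0.2668, so h₀ = 1.8408 rad = 105.47°.
Daylight = 2h₀/(2π) × 38.60 h = (1.8408/π) × 38.60 = 22.62 h.

22.62 h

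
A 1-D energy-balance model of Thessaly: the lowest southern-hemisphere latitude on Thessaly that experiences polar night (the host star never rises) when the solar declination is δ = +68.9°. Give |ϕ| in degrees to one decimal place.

|ϕ| = 21.1°

Polar night requires cos h₀ = −tan ϕ tan δ ≥ 1, i.e. tan ϕ tan δ ≤ −1.
The boundary is |tan ϕ| · |tan δ| = 1, so |ϕ| = 90° − |δ| = 90° − 68.9° = 21.1° in the southern hemisphere.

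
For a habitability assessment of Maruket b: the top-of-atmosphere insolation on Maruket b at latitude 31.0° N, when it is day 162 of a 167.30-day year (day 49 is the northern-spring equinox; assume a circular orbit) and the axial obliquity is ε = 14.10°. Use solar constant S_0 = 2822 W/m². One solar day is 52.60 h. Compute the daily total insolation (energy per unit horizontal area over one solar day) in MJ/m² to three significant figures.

Solar longitude: L_s = 360° × (162 − 49)/167.30 = 243.156°.
sin δ = sin 14.10° × sin 243.156° = -0.21736, so δ = -12.554°.
cos h₀ = −tan(+31.0°) tan(-12.554°) = 0.1338, h₀ = 1.4366 rad.
Bracket: h₀ sin ϕ sin δ + cos ϕ cos δ sin h₀ = 1.4366×0.51504×-0.21736 + 0.85717×0.97609×0.99101 = -0.160826 + 0.829153 = 0.668327.
Q̄ = (S_0/π) × [bracket] = (2822/π) × 0.668327 = 600.34 W/m².
Daily total = Q̄ × 52.60 h × 3600 s/h = 600.34 × 52.60 × 3600 / 10⁶ = 113.7 MJ/m².

114 MJ/m²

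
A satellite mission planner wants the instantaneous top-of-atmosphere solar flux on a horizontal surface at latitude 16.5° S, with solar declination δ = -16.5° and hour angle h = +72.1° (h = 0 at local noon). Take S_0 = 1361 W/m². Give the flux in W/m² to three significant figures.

cos θ_z = sin ϕ sin δ + cos ϕ cos δ cos h = 0.080665 + 0.282564 = 0.363229.
Flux = S_0 · cos θ_z = 1361 × 0.363229 = 494.4 W/m².

494 W/m²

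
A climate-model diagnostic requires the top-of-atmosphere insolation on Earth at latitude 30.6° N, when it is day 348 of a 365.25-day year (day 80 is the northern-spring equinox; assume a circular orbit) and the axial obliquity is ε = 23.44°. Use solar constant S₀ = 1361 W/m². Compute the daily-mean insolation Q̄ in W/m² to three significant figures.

Q̄ ≈ 217 W/m²

Solar longitude: λ_s = 360° × (348 − 80)/365.25 = 264.148°.
sin δ = sin 23.44° × sin 264.148° = -0.39572, so δ = -23.311°.
cos H₀ = −tan(+30.6°) tan(-23.311°) = 0.2548, H₀ = 1.3131 rad.
Bracket: H₀ sin φ sin δ + cos φ cos δ sin H₀ = 1.3131×0.50904×-0.39572 + 0.86074×0.91837×0.96699 = -0.264507 + 0.764384 = 0.499877.
Q̄ = (S₀/π) × [bracket] = (1361/π) × 0.499877 = 216.6 W/m².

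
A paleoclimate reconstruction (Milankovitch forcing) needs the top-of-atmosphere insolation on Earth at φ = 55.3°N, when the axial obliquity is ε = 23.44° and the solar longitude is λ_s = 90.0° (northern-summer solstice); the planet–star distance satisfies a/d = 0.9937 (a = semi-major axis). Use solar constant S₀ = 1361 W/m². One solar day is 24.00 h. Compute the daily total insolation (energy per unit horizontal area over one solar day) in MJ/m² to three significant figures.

42.2 MJ/m²

Solar declination: sin δ = sin ε · sin λ_s = sin 23.44° × sin 90.0° = 0.39779, so δ = +23.440°.
cos H₀ = −tan(+55.3°) tan(+23.440°) = -0.6262, H₀ = 2.2474 rad.
Bracket: H₀ sin φ sin δ + cos φ cos δ sin H₀ = 2.2474×0.82214×0.39779 + 0.56928×0.91748×0.77970 = 0.734988 + 0.407240 = 1.142228.
Inverse-square distance factor (a/d)² = 0.9937² = 0.987440.
Q̄ = (S₀/π) × 0.987440 × [bracket] = (1361/π) × 0.987440 × 1.142228 = 488.62 W/m².
Daily total = Q̄ × 24.00 h × 3600 s/h = 488.62 × 24.00 × 3600 / 10⁶ = 42.22 MJ/m².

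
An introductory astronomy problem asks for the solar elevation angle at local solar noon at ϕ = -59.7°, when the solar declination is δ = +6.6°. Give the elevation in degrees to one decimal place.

23.7°

At local noon the hour angle is zero, so the zenith angle equals |ϕ − δ| = |-59.7° − (+6.600°)| = 66.300°.
Elevation = 90° − 66.300° = 23.7°.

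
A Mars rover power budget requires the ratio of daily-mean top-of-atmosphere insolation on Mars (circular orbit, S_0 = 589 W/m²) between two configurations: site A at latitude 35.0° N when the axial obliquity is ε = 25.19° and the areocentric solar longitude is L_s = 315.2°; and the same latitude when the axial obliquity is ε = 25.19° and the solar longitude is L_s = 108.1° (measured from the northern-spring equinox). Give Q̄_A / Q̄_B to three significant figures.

— Configuration A (ϕ=+35.0°):
sin δ = sin 25.19° × sin 315.2° = -0.29991, so δ = -17.452°.
cos h₀ = −tan(+35.0°) tan(-17.452°) = 0.2201, h₀ = 1.3488 rad.
Bracket: h₀ sin ϕ sin δ + cos ϕ cos δ sin h₀ = 1.3488×0.57358×-0.29991 + 0.81915×0.95397×0.97547 = -0.232024 + 0.762276 = 0.530252.
Q̄ = (S_0/π) × [bracket] = (589/π) × 0.530252 = 99.414 W/m².
— Configuration B (ϕ=+35.0°):
Solar declination: sin δ = sin ε · sin L_s = sin 25.19° × sin 108.1° = 0.40456, so δ = +23.864°.
cos h₀ = −tan(+35.0°) tan(+23.864°) = -0.3098, h₀ = 1.8857 rad.
Bracket: h₀ sin ϕ sin δ + cos ϕ cos δ sin h₀ = 1.8857×0.57358×0.40456 + 0.81915×0.91451×0.95082 = 0.437572 + 0.712279 = 1.149851.
Q̄ = (S_0/π) × [bracket] = (589/π) × 1.149851 = 215.58 W/m².
Ratio Q̄_A / Q̄_B = 99.414 / 215.58 = 0.4611.

Q̄_A / Q̄_B ≈ 0.461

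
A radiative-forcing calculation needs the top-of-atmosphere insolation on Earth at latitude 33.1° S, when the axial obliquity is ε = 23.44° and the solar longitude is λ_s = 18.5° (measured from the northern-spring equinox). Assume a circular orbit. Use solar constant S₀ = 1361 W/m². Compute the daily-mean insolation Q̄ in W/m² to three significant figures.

Q̄ ≈ 314 W/m²

Solar declination: sin δ = sin ε · sin λ_s = sin 23.44° × sin 18.5° = 0.12622, so δ = +7.251°.
cos H₀ = −tan(-33.1°) tan(+7.251°) = 0.0829, H₀ = 1.4878 rad.
Bracket: H₀ sin φ sin δ + cos φ cos δ sin H₀ = 1.4878×-0.54610×0.12622 + 0.83772×0.99200×0.99655 = -0.102552 + 0.828151 = 0.725599.
Q̄ = (S₀/π) × [bracket] = (1361/π) × 0.725599 = 314.3 W/m².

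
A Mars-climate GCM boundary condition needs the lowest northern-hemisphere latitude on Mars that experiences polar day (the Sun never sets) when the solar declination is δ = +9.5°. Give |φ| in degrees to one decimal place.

|φ| = 80.5°

Polar day requires cos H₀ = −tan φ tan δ ≤ −1, i.e. tan φ tan δ ≥ 1.
The boundary is |tan φ| · |tan δ| = 1, so |φ| = 90° − |δ| = 90° − 9.5° = 80.5° in the northern hemisphere.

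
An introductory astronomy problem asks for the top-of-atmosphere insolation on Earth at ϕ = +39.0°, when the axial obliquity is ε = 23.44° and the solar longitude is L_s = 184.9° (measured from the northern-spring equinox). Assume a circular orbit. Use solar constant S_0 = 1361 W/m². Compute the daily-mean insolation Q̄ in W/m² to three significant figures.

Q̄ ≈ 322 W/m²

Solar declination: sin δ = sin ε · sin L_s = sin 23.44° × sin 184.9° = -0.03398, so δ = -1.947°.
cos h₀ = −tan(+39.0°) tan(-1.947°) = 0.0275, h₀ = 1.5433 rad.
Bracket: h₀ sin ϕ sin δ + cos ϕ cos δ sin h₀ = 1.5433×0.62932×-0.03398 + 0.77715×0.99942×0.99962 = -0.033002 + 0.776404 = 0.743402.
Q̄ = (S_0/π) × [bracket] = (1361/π) × 0.743402 = 322.1 W/m².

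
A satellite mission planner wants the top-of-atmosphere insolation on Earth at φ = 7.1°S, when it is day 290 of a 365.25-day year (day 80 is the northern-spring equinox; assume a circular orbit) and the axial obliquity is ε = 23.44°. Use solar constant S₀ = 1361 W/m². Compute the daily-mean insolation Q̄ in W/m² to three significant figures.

Q̄ ≈ 438 W/m²

Solar longitude: λ_s = 360° × (290 − 80)/365.25 = 206.982°.
sin δ = sin 23.44° × sin 206.982° = -0.18048, so δ = -10.398°.
cos H₀ = −tan(-7.1°) tan(-10.398°) = -0.0229, H₀ = 1.5937 rad.
Bracket: H₀ sin φ sin δ + cos φ cos δ sin H₀ = 1.5937×-0.12360×-0.18048 + 0.99233×0.98358×0.99974 = 0.035551 + 0.975782 = 1.011333.
Q̄ = (S₀/π) × [bracket] = (1361/π) × 1.011333 = 438.1 W/m².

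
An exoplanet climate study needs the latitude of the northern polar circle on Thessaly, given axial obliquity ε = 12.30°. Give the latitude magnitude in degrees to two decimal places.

77.70°

The polar circle is the lowest latitude that experiences at least one full rotation of continuous daylight at the northern-summer solstice; it lies at |φ| = 90° − ε = 90° − 12.30° = 77.70°.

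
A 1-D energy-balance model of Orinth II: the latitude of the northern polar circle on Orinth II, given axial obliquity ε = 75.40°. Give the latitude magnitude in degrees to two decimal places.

The polar circle is the lowest latitude that experiences at least one full rotation of continuous daylight at the northern-summer solstice; it lies at |ϕ| = 90° − ε = 90° − 75.40° = 14.60°.

14.60°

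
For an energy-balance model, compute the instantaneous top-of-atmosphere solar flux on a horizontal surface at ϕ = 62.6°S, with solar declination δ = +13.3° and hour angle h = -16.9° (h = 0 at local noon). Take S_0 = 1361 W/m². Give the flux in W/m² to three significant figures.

cos θ_z = sin ϕ sin δ + cos ϕ cos δ cos h = -0.204242 + 0.428515 = 0.224273.
Flux = S_0 · cos θ_z = 1361 × 0.224273 = 305.2 W/m².

305 W/m²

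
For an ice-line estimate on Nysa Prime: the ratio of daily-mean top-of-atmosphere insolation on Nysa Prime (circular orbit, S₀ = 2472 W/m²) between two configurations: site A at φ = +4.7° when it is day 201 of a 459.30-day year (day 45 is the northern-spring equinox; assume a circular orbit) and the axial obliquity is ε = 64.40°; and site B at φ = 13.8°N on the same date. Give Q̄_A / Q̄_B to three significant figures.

— Configuration A (φ=+4.7°):
Solar longitude: λ_s = 360° × (201 − 45)/459.30 = 122.273°.
sin δ = sin 64.40° × sin 122.273° = 0.76251, so δ = +49.686°.
cos H₀ = −tan(+4.7°) tan(+49.686°) = -0.0969, H₀ = 1.6678 rad.
Bracket: H₀ sin φ sin δ + cos φ cos δ sin H₀ = 1.6678×0.08194×0.76251 + 0.99664×0.64697×0.99529 = 0.104204 + 0.641759 = 0.745963.
Q̄ = (S₀/π) × [bracket] = (2472/π) × 0.745963 = 586.97 W/m².
— Configuration B (φ=+13.8°):
cos H₀ = −tan(+13.8°) tan(+49.686°) = -0.2895, H₀ = 1.8645 rad.
Bracket: H₀ sin φ sin δ + cos φ cos δ sin H₀ = 1.8645×0.23853×0.76251 + 0.97113×0.64697×0.95718 = 0.339118 + 0.601389 = 0.940507.
Q̄ = (S₀/π) × [bracket] = (2472/π) × 0.940507 = 740.05 W/m².
Ratio Q̄_A / Q̄_B = 586.97 / 740.05 = 0.7931.

Q̄_A / Q̄_B ≈ 0.793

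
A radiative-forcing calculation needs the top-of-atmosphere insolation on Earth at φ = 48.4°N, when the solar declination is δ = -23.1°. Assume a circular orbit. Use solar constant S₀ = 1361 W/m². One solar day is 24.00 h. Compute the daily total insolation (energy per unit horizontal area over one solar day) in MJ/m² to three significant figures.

cos H₀ = −tan(+48.4°) tan(-23.100°) = 0.4804, H₀ = 1.0697 rad.
Bracket: H₀ sin φ sin δ + cos φ cos δ sin H₀ = 1.0697×0.74780×-0.39234 + 0.66393×0.91982×0.87704 = -0.313841 + 0.535605 = 0.221764.
Q̄ = (S₀/π) × [bracket] = (1361/π) × 0.221764 = 96.073 W/m².
Daily total = Q̄ × 24.00 h × 3600 s/h = 96.073 × 24.00 × 3600 / 10⁶ = 8.301 MJ/m².

8.30 MJ/m²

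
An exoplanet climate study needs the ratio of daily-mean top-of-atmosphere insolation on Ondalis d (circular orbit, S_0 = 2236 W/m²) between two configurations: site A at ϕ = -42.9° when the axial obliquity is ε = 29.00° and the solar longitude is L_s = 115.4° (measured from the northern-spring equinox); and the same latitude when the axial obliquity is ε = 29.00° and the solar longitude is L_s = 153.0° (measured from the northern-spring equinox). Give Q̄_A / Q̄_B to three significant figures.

— Configuration A (ϕ=-42.9°):
Solar declination: sin δ = sin ε · sin L_s = sin 29.00° × sin 115.4° = 0.43795, so δ = +25.973°.
cos h₀ = −tan(-42.9°) tan(+25.973°) = 0.4527, h₀ = 1.1010 rad.
Bracket: h₀ sin ϕ sin δ + cos ϕ cos δ sin h₀ = 1.1010×-0.68072×0.43795 + 0.73254×0.89900×0.89167 = -0.328232 + 0.587212 = 0.258980.
Q̄ = (S_0/π) × [bracket] = (2236/π) × 0.258980 = 184.33 W/m².
— Configuration B (ϕ=-42.9°):
Solar declination: sin δ = sin ε · sin L_s = sin 29.00° × sin 153.0° = 0.22010, so δ = +12.715°.
cos h₀ = −tan(-42.9°) tan(+12.715°) = 0.2097, h₀ = 1.3596 rad.
Bracket: h₀ sin ϕ sin δ + cos ϕ cos δ sin h₀ = 1.3596×-0.68072×0.22010 + 0.73254×0.97548×0.97777 = -0.203704 + 0.698693 = 0.494989.
Q̄ = (S_0/π) × [bracket] = (2236/π) × 0.494989 = 352.30 W/m².
Ratio Q̄_A / Q̄_B = 184.33 / 352.30 = 0.5232.

Q̄_A / Q̄_B ≈ 0.523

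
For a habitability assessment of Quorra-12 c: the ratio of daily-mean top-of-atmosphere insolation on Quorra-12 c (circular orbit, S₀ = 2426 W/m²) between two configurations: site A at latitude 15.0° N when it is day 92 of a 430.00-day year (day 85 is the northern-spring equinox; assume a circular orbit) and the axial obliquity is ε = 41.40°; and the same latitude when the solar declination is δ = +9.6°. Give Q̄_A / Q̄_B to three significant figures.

Q̄_A / Q̄_B ≈ 0.971

— Configuration A (φ=+15.0°):
Solar longitude: λ_s = 360° × (92 − 85)/430.00 = 5.860°.
sin δ = sin 41.40° × sin 5.860° = 0.06752, so δ = +3.872°.
cos H₀ = −tan(+15.0°) tan(+3.872°) = -0.0181, H₀ = 1.5889 rad.
Bracket: H₀ sin φ sin δ + cos φ cos δ sin H₀ = 1.5889×0.25882×0.06752 + 0.96593×0.99772×0.99984 = 0.027767 + 0.963573 = 0.991340.
Q̄ = (S₀/π) × [bracket] = (2426/π) × 0.991340 = 765.53 W/m².
— Configuration B (φ=+15.0°):
cos H₀ = −tan(+15.0°) tan(+9.600°) = -0.0453, H₀ = 1.6161 rad.
Bracket: H₀ sin φ sin δ + cos φ cos δ sin H₀ = 1.6161×0.25882×0.16677 + 0.96593×0.98600×0.99897 = 0.069756 + 0.951426 = 1.021182.
Q̄ = (S₀/π) × [bracket] = (2426/π) × 1.021182 = 788.58 W/m².
Ratio Q̄_A / Q̄_B = 765.53 / 788.58 = 0.9708.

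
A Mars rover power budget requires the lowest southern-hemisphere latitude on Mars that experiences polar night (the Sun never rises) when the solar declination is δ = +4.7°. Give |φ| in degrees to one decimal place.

Polar night requires cos H₀ = −tan φ tan δ ≥ 1, i.e. tan φ tan δ ≤ −1.
The boundary is |tan φ| · |tan δ| = 1, so |φ| = 90° − |δ| = 90° − 4.7° = 85.3° in the southern hemisphere.

|φ| = 85.3°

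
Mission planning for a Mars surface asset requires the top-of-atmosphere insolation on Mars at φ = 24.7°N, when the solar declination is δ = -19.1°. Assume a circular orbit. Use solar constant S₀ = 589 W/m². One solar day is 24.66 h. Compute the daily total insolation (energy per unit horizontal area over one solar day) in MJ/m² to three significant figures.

cos H₀ = −tan(+24.7°) tan(-19.100°) = 0.1593, H₀ = 1.4108 rad.
Bracket: H₀ sin φ sin δ + cos φ cos δ sin H₀ = 1.4108×0.41787×-0.32722 + 0.90851×0.94495×0.98723 = -0.192906 + 0.847534 = 0.654628.
Q̄ = (S₀/π) × [bracket] = (589/π) × 0.654628 = 122.73 W/m².
Daily total = Q̄ × 24.66 h × 3600 s/h = 122.73 × 24.66 × 3600 / 10⁶ = 10.90 MJ/m².

10.9 MJ/m²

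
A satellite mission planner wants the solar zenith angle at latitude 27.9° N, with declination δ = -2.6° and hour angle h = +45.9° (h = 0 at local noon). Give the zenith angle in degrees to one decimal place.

θ_z = 53.6°

cos θ_z = sin φ sin δ + cos φ cos δ cos h = -0.021227 + 0.614391 = 0.593164.
θ_z = arccos(0.593164) = 53.6°.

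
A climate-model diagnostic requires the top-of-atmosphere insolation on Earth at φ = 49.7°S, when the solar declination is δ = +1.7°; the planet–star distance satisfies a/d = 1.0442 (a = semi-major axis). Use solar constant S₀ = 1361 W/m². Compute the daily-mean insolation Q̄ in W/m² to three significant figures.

Q̄ ≈ 289 W/m²

cos H₀ = −tan(-49.7°) tan(+1.700°) = 0.0350, H₀ = 1.5358 rad.
Bracket: H₀ sin φ sin δ + cos φ cos δ sin H₀ = 1.5358×-0.76267×0.02967 + 0.64679×0.99956×0.99939 = -0.034753 + 0.646111 = 0.611358.
Inverse-square distance factor (a/d)² = 1.0442² = 1.090354.
Q̄ = (S₀/π) × 1.090354 × [bracket] = (1361/π) × 1.090354 × 0.611358 = 288.8 W/m².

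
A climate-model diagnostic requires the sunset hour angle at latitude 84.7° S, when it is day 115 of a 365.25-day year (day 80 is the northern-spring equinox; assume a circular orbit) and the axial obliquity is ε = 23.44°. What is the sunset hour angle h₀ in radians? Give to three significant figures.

Solar longitude: L_s = 360° × (115 − 80)/365.25 = 34.497°.
sin δ = sin 23.44° × sin 34.497° = 0.22529, so δ = +13.020°.
cos h₀ = −tan ϕ · tan δ = 2.4927 ≥ 1, so the Sun never rises (polar night) and h₀ = 0.

h₀ = 0.00 rad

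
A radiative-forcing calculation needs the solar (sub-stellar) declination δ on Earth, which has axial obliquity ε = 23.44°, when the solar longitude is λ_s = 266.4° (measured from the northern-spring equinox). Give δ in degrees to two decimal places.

sin δ = sin ε · sin λ_s = sin 23.44° × sin 266.4° = -0.397004.
δ = arcsin(-0.397004) = -23.39°.

δ = -23.39°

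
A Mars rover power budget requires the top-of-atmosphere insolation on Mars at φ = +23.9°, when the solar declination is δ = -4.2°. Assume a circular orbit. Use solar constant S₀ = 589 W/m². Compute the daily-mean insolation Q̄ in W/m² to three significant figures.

cos H₀ = −tan(+23.9°) tan(-4.200°) = 0.0325, H₀ = 1.5382 rad.
Bracket: H₀ sin φ sin δ + cos φ cos δ sin H₀ = 1.5382×0.40514×-0.07324 + 0.91425×0.99731×0.99947 = -0.045642 + 0.911307 = 0.865665.
Q̄ = (S₀/π) × [bracket] = (589/π) × 0.865665 = 162.3 W/m².

Q̄ ≈ 162 W/m²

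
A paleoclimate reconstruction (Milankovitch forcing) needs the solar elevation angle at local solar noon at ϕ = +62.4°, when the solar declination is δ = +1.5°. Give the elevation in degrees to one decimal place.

29.1°

At local noon the hour angle is zero, so the zenith angle equals |ϕ − δ| = |+62.4° − (+1.500°)| = 60.900°.
Elevation = 90° − 60.900° = 29.1°.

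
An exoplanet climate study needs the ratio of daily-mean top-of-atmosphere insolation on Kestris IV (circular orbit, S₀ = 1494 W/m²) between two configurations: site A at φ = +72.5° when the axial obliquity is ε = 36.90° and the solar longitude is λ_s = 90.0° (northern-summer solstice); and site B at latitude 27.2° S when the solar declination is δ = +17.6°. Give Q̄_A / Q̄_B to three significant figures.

Q̄_A / Q̄_B ≈ 2.80

— Configuration A (φ=+72.5°):
Solar declination: sin δ = sin ε · sin λ_s = sin 36.90° × sin 90.0° = 0.60042, so δ = +36.900°.
cos H₀ = −tan(+72.5°) tan(+36.900°) = -2.3813 ≤ −1 ⇒ polar day, H₀ = π.
Bracket: H₀ sin φ sin δ + cos φ cos δ sin H₀ = 3.1416×0.95372×0.60042 + 0.30071×0.79968×0.00000 = 1.798982 + 0.000000 = 1.798982.
Q̄ = (S₀/π) × [bracket] = (1494/π) × 1.798982 = 855.51 W/m².
— Configuration B (φ=-27.2°):
cos H₀ = −tan(-27.2°) tan(+17.600°) = 0.1630, H₀ = 1.4070 rad.
Bracket: H₀ sin φ sin δ + cos φ cos δ sin H₀ = 1.4070×-0.45710×0.30237 + 0.88942×0.95319×0.98662 = -0.194466 + 0.836443 = 0.641977.
Q̄ = (S₀/π) × [bracket] = (1494/π) × 0.641977 = 305.30 W/m².
Ratio Q̄_A / Q̄_B = 855.51 / 305.30 = 2.802.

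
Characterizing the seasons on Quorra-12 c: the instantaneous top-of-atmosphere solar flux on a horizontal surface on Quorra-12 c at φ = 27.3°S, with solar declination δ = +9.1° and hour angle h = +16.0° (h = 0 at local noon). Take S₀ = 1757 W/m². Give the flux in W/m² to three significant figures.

cos θ_z = sin φ sin δ + cos φ cos δ cos h = -0.072539 + 0.843443 = 0.770904.
Flux = S₀ · cos θ_z = 1757 × 0.770904 = 1354 W/m².

1.35e+03 W/m²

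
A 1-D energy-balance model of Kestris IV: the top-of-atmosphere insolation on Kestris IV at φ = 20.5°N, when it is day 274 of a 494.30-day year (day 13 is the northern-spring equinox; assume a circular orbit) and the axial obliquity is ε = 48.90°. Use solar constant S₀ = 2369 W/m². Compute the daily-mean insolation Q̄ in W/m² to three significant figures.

Q̄ ≈ 646 W/m²

Solar longitude: λ_s = 360° × (274 − 13)/494.30 = 190.087°.
sin δ = sin 48.90° × sin 190.087° = -0.13198, so δ = -7.584°.
cos H₀ = −tan(+20.5°) tan(-7.584°) = 0.0498, H₀ = 1.5210 rad.
Bracket: H₀ sin φ sin δ + cos φ cos δ sin H₀ = 1.5210×0.35021×-0.13198 + 0.93667×0.99125×0.99876 = -0.070302 + 0.927323 = 0.857021.
Q̄ = (S₀/π) × [bracket] = (2369/π) × 0.857021 = 646.3 W/m².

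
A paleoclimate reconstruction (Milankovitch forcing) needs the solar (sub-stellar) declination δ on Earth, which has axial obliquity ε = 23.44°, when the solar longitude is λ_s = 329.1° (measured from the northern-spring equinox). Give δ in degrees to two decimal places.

sin δ = sin ε · sin λ_s = sin 23.44° × sin 329.1° = -0.204281.
δ = arcsin(-0.204281) = -11.79°.

δ = -11.79°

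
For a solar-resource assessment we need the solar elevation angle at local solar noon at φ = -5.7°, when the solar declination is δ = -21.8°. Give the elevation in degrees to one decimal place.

At local noon the hour angle is zero, so the zenith angle equals |φ − δ| = |-5.7° − (-21.800°)| = 16.100°.
Elevation = 90° − 16.100° = 73.9°.

73.9°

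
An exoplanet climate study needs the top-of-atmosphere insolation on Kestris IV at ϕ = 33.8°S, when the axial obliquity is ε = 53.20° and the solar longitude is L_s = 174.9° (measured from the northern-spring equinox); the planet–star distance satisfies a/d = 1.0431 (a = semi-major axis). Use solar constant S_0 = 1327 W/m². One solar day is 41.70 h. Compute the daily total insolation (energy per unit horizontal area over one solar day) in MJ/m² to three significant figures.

Solar declination: sin δ = sin ε · sin L_s = sin 53.20° × sin 174.9° = 0.07118, so δ = +4.082°.
cos h₀ = −tan(-33.8°) tan(+4.082°) = 0.0478, h₀ = 1.5230 rad.
Bracket: h₀ sin ϕ sin δ + cos ϕ cos δ sin h₀ = 1.5230×-0.55630×0.07118 + 0.83098×0.99746×0.99886 = -0.060307 + 0.827924 = 0.767617.
Inverse-square distance factor (a/d)² = 1.0431² = 1.088058.
Q̄ = (S_0/π) × 1.088058 × [bracket] = (1327/π) × 1.088058 × 0.767617 = 352.79 W/m².
Daily total = Q̄ × 41.70 h × 3600 s/h = 352.79 × 41.70 × 3600 / 10⁶ = 52.96 MJ/m².

53.0 MJ/m²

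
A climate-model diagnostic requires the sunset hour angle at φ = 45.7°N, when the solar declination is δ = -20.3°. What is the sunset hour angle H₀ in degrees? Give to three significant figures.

H₀ = 67.7°

cos H₀ = −tan φ · tan δ = −tan(+45.7°) × tan(-20.300°) = 0.3791, so H₀ = 1.1820 rad = 67.72°.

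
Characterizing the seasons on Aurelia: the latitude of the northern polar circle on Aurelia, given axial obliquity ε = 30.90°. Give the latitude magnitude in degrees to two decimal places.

59.10°

The polar circle is the lowest latitude that experiences at least one full rotation of continuous daylight at the northern-summer solstice; it lies at |φ| = 90° − ε = 90° − 30.90° = 59.10°.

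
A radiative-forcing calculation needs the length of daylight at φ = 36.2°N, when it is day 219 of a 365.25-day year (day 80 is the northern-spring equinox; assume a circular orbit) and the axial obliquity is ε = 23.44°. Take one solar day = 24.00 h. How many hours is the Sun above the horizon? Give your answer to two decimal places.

Solar longitude: λ_s = 360° × (219 − 80)/365.25 = 137.002°.
sin δ = sin 23.44° × sin 137.002° = 0.27128, so δ = +15.740°.
cos H₀ = −tan φ · tan δ = −tan(+36.2°) × tan(+15.740°) = -0.2063, so H₀ = 1.7786 rad = 101.90°.
Daylight = 2H₀/(2π) × 24.00 h = (1.7786/π) × 24.00 = 13.59 h.

13.59 h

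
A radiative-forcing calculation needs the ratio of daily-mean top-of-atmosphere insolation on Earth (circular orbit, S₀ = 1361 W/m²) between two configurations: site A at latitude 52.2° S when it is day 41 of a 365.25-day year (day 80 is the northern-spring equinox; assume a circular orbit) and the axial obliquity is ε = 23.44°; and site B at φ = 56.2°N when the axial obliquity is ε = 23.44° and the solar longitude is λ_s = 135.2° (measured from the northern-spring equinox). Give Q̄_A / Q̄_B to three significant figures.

Q̄_A / Q̄_B ≈ 0.981

— Configuration A (φ=-52.2°):
Solar longitude: λ_s = 360° × (41 − 80)/365.25 = -38.439°, i.e. -38.439° + 360° = 321.561°.
sin δ = sin 23.44° × sin 321.561° = -0.24730, so δ = -14.318°.
cos H₀ = −tan(-52.2°) tan(-14.318°) = -0.3290, H₀ = 1.9061 rad.
Bracket: H₀ sin φ sin δ + cos φ cos δ sin H₀ = 1.9061×-0.79016×-0.24730 + 0.61291×0.96894×0.94432 = 0.372464 + 0.560806 = 0.933270.
Q̄ = (S₀/π) × [bracket] = (1361/π) × 0.933270 = 404.31 W/m².
— Configuration B (φ=+56.2°):
Solar declination: sin δ = sin ε · sin λ_s = sin 23.44° × sin 135.2° = 0.28030, so δ = +16.278°.
cos H₀ = −tan(+56.2°) tan(+16.278°) = -0.4362, H₀ = 2.0222 rad.
Bracket: H₀ sin φ sin δ + cos φ cos δ sin H₀ = 2.0222×0.83098×0.28030 + 0.55630×0.95991×0.89986 = 0.471018 + 0.480523 = 0.951541.
Q̄ = (S₀/π) × [bracket] = (1361/π) × 0.951541 = 412.23 W/m².
Ratio Q̄_A / Q̄_B = 404.31 / 412.23 = 0.9808.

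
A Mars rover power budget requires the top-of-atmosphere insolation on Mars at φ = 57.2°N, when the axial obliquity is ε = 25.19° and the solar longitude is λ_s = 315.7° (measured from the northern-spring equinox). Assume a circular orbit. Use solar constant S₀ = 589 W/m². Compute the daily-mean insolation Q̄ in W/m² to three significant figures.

Q̄ ≈ 34.9 W/m²

Solar declination: sin δ = sin ε · sin λ_s = sin 25.19° × sin 315.7° = -0.29726, so δ = -17.293°.
cos H₀ = −tan(+57.2°) tan(-17.293°) = 0.4831, H₀ = 1.0666 rad.
Bracket: H₀ sin φ sin δ + cos φ cos δ sin H₀ = 1.0666×0.84057×-0.29726 + 0.54171×0.95480×0.87557 = -0.266509 + 0.452866 = 0.186357.
Q̄ = (S₀/π) × [bracket] = (589/π) × 0.186357 = 34.94 W/m².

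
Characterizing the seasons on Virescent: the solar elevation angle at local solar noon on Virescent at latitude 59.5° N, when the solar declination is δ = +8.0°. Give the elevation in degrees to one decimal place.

At local noon the hour angle is zero, so the zenith angle equals |φ − δ| = |+59.5° − (+8.000°)| = 51.500°.
Elevation = 90° − 51.500° = 38.5°.

38.5°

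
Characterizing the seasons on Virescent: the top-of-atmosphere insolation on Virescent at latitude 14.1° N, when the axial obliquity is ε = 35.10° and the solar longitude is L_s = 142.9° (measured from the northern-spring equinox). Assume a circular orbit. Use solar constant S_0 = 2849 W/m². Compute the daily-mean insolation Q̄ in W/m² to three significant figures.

Solar declination: sin δ = sin ε · sin L_s = sin 35.10° × sin 142.9° = 0.34685, so δ = +20.295°.
cos h₀ = −tan(+14.1°) tan(+20.295°) = -0.0929, h₀ = 1.6638 rad.
Bracket: h₀ sin ϕ sin δ + cos ϕ cos δ sin h₀ = 1.6638×0.24362×0.34685 + 0.96987×0.93792×0.99568 = 0.140590 + 0.905731 = 1.046321.
Q̄ = (S_0/π) × [bracket] = (2849/π) × 1.046321 = 948.9 W/m².

Q̄ ≈ 949 W/m²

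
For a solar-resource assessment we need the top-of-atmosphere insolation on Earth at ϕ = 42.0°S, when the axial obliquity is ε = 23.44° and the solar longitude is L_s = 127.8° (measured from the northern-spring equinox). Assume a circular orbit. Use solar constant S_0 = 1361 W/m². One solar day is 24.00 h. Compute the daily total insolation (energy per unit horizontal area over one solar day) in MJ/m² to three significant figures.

Solar declination: sin δ = sin ε · sin L_s = sin 23.44° × sin 127.8° = 0.31431, so δ = +18.319°.
cos h₀ = −tan(-42.0°) tan(+18.319°) = 0.2981, h₀ = 1.2681 rad.
Bracket: h₀ sin ϕ sin δ + cos ϕ cos δ sin h₀ = 1.2681×-0.66913×0.31431 + 0.74314×0.94932×0.95453 = -0.266700 + 0.673400 = 0.406700.
Q̄ = (S_0/π) × [bracket] = (1361/π) × 0.406700 = 176.19 W/m².
Daily total = Q̄ × 24.00 h × 3600 s/h = 176.19 × 24.00 × 3600 / 10⁶ = 15.22 MJ/m².

15.2 MJ/m²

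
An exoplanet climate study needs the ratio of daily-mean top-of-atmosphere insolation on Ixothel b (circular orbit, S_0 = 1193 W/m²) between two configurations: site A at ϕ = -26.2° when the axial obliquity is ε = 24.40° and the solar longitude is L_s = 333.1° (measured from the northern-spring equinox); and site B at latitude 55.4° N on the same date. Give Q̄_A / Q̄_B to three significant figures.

— Configuration A (ϕ=-26.2°):
Solar declination: sin δ = sin ε · sin L_s = sin 24.40° × sin 333.1° = -0.18690, so δ = -10.772°.
cos h₀ = −tan(-26.2°) tan(-10.772°) = -0.0936, h₀ = 1.6646 rad.
Bracket: h₀ sin ϕ sin δ + cos ϕ cos δ sin h₀ = 1.6646×-0.44151×-0.18690 + 0.89726×0.98238×0.99561 = 0.137360 + 0.877581 = 1.014941.
Q̄ = (S_0/π) × [bracket] = (1193/π) × 1.014941 = 385.42 W/m².
— Configuration B (ϕ=+55.4°):
cos h₀ = −tan(+55.4°) tan(-10.772°) = 0.2758, h₀ = 1.2914 rad.
Bracket: h₀ sin ϕ sin δ + cos ϕ cos δ sin h₀ = 1.2914×0.82314×-0.18690 + 0.56784×0.98238×0.96122 = -0.198675 + 0.536202 = 0.337527.
Q̄ = (S_0/π) × [bracket] = (1193/π) × 0.337527 = 128.17 W/m².
Ratio Q̄_A / Q̄_B = 385.42 / 128.17 = 3.007.

Q̄_A / Q̄_B ≈ 3.01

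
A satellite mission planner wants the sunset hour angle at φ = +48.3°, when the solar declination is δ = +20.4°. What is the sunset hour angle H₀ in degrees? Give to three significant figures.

H₀ = 115°

cos H₀ = −tan φ · tan δ = −tan(+48.3°) × tan(+20.400°) = -0.4174, so H₀ = 2.0014 rad = 114.67°.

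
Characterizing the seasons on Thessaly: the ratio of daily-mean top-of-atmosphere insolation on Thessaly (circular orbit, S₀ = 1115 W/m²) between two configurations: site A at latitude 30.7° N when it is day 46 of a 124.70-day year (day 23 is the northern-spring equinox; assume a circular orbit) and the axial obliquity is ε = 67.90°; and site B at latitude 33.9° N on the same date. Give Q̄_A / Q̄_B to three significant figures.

— Configuration A (φ=+30.7°):
Solar longitude: λ_s = 360° × (46 − 23)/124.70 = 66.399°.
sin δ = sin 67.90° × sin 66.399° = 0.84903, so δ = +58.107°.
cos H₀ = −tan(+30.7°) tan(+58.107°) = -0.9542, H₀ = 2.8376 rad.
Bracket: H₀ sin φ sin δ + cos φ cos δ sin H₀ = 2.8376×0.51054×0.84903 + 0.85985×0.52834×0.29932 = 1.229997 + 0.135979 = 1.365976.
Q̄ = (S₀/π) × [bracket] = (1115/π) × 1.365976 = 484.81 W/m².
— Configuration B (φ=+33.9°):
cos H₀ = −tan(+33.9°) tan(+58.107°) = -1.0798 ≤ −1 ⇒ polar day, H₀ = π.
Bracket: H₀ sin φ sin δ + cos φ cos δ sin H₀ = 3.1416×0.55775×0.84903 + 0.83001×0.52834×0.00000 = 1.487694 + 0.000000 = 1.487694.
Q̄ = (S₀/π) × [bracket] = (1115/π) × 1.487694 = 528.01 W/m².
Ratio Q̄_A / Q̄_B = 484.81 / 528.01 = 0.9182.

Q̄_A / Q̄_B ≈ 0.918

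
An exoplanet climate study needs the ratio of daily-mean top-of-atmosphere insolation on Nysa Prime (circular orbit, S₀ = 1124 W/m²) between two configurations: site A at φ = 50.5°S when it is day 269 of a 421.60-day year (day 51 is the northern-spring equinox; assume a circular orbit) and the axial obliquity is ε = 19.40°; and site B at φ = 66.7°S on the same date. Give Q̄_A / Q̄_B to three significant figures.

Q̄_A / Q̄_B ≈ 1.52

— Configuration A (φ=-50.5°):
Solar longitude: λ_s = 360° × (269 − 51)/421.60 = 186.148°.
sin δ = sin 19.40° × sin 186.148° = -0.03557, so δ = -2.039°.
cos H₀ = −tan(-50.5°) tan(-2.039°) = -0.0432, H₀ = 1.6140 rad.
Bracket: H₀ sin φ sin δ + cos φ cos δ sin H₀ = 1.6140×-0.77162×-0.03557 + 0.63608×0.99937×0.99907 = 0.044299 + 0.635088 = 0.679387.
Q̄ = (S₀/π) × [bracket] = (1124/π) × 0.679387 = 243.07 W/m².
— Configuration B (φ=-66.7°):
cos H₀ = −tan(-66.7°) tan(-2.039°) = -0.0827, H₀ = 1.6535 rad.
Bracket: H₀ sin φ sin δ + cos φ cos δ sin H₀ = 1.6535×-0.91845×-0.03557 + 0.39555×0.99937×0.99658 = 0.054019 + 0.393949 = 0.447968.
Q̄ = (S₀/π) × [bracket] = (1124/π) × 0.447968 = 160.27 W/m².
Ratio Q̄_A / Q̄_B = 243.07 / 160.27 = 1.517.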